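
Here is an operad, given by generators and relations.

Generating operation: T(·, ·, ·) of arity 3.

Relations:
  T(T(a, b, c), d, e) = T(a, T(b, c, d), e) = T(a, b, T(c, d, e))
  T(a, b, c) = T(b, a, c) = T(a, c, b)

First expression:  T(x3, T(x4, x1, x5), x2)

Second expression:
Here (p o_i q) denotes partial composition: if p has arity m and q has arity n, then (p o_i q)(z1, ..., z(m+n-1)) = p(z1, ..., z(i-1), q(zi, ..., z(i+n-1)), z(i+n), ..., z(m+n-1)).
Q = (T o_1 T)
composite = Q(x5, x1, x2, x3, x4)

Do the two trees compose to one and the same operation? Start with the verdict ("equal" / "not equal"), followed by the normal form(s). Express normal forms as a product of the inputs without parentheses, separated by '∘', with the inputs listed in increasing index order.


equal; the common form is x1 ∘ x2 ∘ x3 ∘ x4 ∘ x5


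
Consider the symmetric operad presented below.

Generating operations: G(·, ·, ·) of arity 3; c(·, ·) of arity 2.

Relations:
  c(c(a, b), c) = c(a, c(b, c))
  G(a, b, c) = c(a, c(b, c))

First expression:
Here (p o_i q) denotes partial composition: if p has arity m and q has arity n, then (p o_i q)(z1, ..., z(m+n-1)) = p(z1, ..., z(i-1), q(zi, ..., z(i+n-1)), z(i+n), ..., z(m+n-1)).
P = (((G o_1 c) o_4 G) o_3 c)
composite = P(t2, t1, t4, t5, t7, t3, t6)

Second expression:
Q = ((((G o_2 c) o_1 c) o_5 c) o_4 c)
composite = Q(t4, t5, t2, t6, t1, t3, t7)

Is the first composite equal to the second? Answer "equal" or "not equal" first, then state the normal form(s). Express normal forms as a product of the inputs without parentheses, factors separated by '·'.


The first composite normalizes to t2 · t1 · t4 · t5 · t7 · t3 · t6
The second composite normalizes to t4 · t5 · t2 · t6 · t1 · t3 · t7
Different reductions; not equal.

not equal — first t2 · t1 · t4 · t5 · t7 · t3 · t6, second t4 · t5 · t2 · t6 · t1 · t3 · t7


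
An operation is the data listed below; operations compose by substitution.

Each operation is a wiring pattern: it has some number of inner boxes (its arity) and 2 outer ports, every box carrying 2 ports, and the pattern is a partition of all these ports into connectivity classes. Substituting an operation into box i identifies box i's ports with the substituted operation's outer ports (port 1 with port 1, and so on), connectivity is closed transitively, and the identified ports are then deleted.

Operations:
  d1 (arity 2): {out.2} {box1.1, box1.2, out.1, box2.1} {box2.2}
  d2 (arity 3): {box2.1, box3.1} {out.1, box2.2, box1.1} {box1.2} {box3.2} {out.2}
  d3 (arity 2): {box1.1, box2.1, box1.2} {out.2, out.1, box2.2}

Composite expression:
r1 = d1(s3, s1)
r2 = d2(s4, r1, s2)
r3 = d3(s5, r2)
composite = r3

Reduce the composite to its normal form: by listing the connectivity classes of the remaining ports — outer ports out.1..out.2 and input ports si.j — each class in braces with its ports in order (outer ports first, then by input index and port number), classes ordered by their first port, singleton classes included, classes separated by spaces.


Treat the ports identified at d3 as solder joints: merge, then drop.
d1 over (s3, s1) gives {out.1, s1.1, s3.1, s3.2} {out.2} {s1.2}, out.j being that stage's outer ports
d2 over (s4, s3, s1, s2) gives {out.1, s4.1} {out.2} {s1.1, s2.1, s3.1, s3.2} {s1.2} {s2.2} {s4.2}, out.j being that stage's outer ports
d3 over (s5, s4, s3, s1, s2) gives {out.1, out.2} {s1.1, s2.1, s3.1, s3.2} {s1.2} {s2.2} {s4.1, s5.1, s5.2} {s4.2}, out.j being that stage's outer ports

{out.1, out.2} {s1.1, s2.1, s3.1, s3.2} {s1.2} {s2.2} {s4.1, s5.1, s5.2} {s4.2}


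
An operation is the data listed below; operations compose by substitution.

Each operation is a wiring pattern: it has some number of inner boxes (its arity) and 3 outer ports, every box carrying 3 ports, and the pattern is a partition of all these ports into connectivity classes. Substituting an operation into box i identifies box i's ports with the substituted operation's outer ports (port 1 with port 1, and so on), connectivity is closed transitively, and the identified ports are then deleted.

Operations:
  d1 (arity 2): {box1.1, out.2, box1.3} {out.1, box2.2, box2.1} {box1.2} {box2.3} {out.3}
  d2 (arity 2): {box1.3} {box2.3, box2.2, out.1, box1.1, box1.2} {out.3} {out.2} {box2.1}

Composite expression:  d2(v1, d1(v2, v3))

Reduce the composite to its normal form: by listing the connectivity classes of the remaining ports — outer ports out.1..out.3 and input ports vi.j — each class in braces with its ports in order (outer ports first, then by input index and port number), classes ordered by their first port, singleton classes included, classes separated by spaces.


{out.1, v1.1, v1.2, v2.1, v2.3} {out.2} {out.3} {v1.3} {v2.2} {v3.1, v3.2} {v3.3}

After gluing at d2, chains via deleted ports link the v-ports.
d1 over (v2, v3) gives {out.1, v3.1, v3.2} {out.2, v2.1, v2.3} {out.3} {v2.2} {v3.3}, out.j being that stage's outer ports
d2 over (v1, v2, v3) gives {out.1, v1.1, v1.2, v2.1, v2.3} {out.2} {out.3} {v1.3} {v2.2} {v3.1, v3.2} {v3.3}, out.j being that stage's outer ports


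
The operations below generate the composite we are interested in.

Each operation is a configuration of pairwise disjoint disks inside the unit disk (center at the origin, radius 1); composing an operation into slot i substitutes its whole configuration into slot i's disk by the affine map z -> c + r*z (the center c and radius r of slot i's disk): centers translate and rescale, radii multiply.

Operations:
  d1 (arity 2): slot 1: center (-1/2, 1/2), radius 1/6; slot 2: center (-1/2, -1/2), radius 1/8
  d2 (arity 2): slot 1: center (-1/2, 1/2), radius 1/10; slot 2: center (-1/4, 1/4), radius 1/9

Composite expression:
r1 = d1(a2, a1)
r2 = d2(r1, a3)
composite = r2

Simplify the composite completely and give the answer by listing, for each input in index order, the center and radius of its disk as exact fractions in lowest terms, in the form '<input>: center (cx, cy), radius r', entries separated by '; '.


a1: center (-11/20, 9/20), radius 1/80; a2: center (-11/20, 11/20), radius 1/60; a3: center (-1/4, 1/4), radius 1/9

Nesting under d2 composes maps z -> c + r*z down each a-path.
a2 passes through 2 substitutions, ending at center (-11/20, 11/20), radius 1/60
a1 passes through 2 substitutions, ending at center (-11/20, 9/20), radius 1/80
a3 passes through 1 substitution, ending at center (-1/4, 1/4), radius 1/9


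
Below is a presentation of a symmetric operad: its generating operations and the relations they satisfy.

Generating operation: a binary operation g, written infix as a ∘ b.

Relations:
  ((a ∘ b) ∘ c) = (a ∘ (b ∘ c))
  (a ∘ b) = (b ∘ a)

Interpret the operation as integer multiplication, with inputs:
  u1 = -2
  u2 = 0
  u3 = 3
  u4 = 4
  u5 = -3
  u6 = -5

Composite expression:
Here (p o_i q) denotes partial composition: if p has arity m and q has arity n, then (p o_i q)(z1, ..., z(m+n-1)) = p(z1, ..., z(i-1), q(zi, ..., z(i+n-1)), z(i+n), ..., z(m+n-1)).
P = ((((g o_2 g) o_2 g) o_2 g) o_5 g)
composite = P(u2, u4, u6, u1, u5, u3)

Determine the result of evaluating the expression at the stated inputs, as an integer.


0

(u4 ∘ u6) = -20
((u4 ∘ u6) ∘ u1) = 40
(u5 ∘ u3) = -9
(((u4 ∘ u6) ∘ u1) ∘ (u5 ∘ u3)) = -360
(u2 ∘ (((u4 ∘ u6) ∘ u1) ∘ (u5 ∘ u3))) = 0


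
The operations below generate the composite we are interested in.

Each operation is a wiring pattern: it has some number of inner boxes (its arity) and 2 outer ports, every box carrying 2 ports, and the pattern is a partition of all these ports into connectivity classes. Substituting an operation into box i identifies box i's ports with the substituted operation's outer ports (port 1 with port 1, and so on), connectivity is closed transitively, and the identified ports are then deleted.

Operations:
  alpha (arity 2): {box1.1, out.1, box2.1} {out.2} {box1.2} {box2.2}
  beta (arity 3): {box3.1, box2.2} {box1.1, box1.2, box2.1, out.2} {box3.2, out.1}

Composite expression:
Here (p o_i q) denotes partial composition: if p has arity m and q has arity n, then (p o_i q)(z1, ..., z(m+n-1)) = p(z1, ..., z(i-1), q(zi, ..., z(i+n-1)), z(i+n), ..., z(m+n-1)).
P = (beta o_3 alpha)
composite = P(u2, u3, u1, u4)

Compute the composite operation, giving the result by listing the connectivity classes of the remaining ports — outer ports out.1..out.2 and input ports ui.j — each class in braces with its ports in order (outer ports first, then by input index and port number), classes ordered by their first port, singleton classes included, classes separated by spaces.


Reachability decides: close wires over beta-identified ports.
after alpha, the pattern on (u1, u4) reads {out.1, u1.1, u4.1} {out.2} {u1.2} {u4.2} (out.j = its outer ports)
after beta, the pattern on (u2, u3, u1, u4) reads {out.1} {out.2, u2.1, u2.2, u3.1} {u1.1, u3.2, u4.1} {u1.2} {u4.2} (out.j = its outer ports)

{out.1} {out.2, u2.1, u2.2, u3.1} {u1.1, u3.2, u4.1} {u1.2} {u4.2}


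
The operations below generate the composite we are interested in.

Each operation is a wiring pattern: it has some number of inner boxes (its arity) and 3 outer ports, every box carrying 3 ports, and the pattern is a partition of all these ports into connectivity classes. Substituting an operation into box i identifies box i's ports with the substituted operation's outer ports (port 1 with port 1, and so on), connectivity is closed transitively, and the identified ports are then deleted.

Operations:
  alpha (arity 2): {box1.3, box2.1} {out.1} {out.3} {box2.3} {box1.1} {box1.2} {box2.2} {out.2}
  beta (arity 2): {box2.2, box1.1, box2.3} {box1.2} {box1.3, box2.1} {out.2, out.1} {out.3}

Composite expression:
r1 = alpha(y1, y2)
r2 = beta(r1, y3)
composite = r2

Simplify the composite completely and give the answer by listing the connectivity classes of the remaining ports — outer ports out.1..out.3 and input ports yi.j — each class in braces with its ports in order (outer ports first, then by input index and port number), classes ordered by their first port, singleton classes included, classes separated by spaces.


{out.1, out.2} {out.3} {y1.1} {y1.2} {y1.3, y2.1} {y2.2} {y2.3} {y3.1} {y3.2, y3.3}


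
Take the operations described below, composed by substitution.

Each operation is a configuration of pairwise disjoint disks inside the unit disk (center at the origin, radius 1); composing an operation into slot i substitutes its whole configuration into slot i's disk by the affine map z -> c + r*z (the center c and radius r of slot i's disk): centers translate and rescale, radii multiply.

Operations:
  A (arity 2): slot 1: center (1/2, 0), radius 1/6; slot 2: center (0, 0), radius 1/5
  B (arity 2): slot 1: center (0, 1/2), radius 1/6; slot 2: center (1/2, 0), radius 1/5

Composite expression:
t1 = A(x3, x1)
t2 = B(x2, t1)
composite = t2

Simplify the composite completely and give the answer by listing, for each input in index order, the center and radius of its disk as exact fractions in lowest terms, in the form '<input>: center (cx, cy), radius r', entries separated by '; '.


x1: center (1/2, 0), radius 1/25; x2: center (0, 1/2), radius 1/6; x3: center (3/5, 0), radius 1/30


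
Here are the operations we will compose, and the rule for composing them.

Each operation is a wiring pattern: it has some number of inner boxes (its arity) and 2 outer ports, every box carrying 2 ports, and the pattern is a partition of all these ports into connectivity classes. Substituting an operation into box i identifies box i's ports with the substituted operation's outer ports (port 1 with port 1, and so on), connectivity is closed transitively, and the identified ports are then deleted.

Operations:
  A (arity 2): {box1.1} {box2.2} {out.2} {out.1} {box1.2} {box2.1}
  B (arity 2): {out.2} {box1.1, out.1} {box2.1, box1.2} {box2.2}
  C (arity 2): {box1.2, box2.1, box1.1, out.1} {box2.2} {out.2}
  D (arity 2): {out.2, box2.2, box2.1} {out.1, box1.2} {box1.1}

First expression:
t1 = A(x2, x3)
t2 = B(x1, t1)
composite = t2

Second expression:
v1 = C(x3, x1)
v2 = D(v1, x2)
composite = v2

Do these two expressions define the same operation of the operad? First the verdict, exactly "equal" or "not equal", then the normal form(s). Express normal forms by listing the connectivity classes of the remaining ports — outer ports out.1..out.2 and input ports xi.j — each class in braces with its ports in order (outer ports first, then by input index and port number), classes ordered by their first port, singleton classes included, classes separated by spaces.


not equal — first {out.1, x1.1} {out.2} {x1.2} {x2.1} {x2.2} {x3.1} {x3.2}, second {out.1} {out.2, x2.1, x2.2} {x1.1, x3.1, x3.2} {x1.2}

Reducing the first expression gives {out.1, x1.1} {out.2} {x1.2} {x2.1} {x2.2} {x3.1} {x3.2}
Reducing the second expression gives {out.1} {out.2, x2.1, x2.2} {x1.1, x3.1, x3.2} {x1.2}
Different reductions; not equal.


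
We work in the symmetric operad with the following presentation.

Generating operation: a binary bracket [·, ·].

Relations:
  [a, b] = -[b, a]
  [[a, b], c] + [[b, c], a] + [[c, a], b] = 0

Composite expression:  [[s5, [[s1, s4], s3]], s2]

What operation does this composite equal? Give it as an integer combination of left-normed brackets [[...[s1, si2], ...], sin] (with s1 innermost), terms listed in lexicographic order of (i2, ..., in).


-[[[[s1, s4], s3], s5], s2]

Antisymmetry and Jacobi reduce to s1-anchored left-normed brackets.
Composite bracket: [[s5, [[s1, s4], s3]], s2]
Applying ab - ba throughout gives 16 signed words (2^4 = 16).
Only words starting with s1 matter:
  s1s4s3s5s2 (sign -1) contributes -[[[[s1, s4], s3], s5], s2]


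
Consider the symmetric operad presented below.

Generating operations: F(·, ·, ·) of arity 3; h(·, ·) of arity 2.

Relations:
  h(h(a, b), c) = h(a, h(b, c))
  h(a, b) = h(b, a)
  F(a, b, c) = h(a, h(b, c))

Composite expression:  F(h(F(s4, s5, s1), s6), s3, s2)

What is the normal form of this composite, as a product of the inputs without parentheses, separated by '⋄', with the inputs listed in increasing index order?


With F associative and commutative, the s-input set is all that matters.
F(s4, s5, s1) unparenthesizes to s4 ⋄ s5 ⋄ s1
h(F(s4, s5, s1), s6) unparenthesizes to s4 ⋄ s5 ⋄ s1 ⋄ s6
F(h(F(s4, s5, s1), s6), s3, s2) unparenthesizes to s4 ⋄ s5 ⋄ s1 ⋄ s6 ⋄ s3 ⋄ s2
reordering the factors by index: s1 ⋄ s2 ⋄ s3 ⋄ s4 ⋄ s5 ⋄ s6

s1 ⋄ s2 ⋄ s3 ⋄ s4 ⋄ s5 ⋄ s6


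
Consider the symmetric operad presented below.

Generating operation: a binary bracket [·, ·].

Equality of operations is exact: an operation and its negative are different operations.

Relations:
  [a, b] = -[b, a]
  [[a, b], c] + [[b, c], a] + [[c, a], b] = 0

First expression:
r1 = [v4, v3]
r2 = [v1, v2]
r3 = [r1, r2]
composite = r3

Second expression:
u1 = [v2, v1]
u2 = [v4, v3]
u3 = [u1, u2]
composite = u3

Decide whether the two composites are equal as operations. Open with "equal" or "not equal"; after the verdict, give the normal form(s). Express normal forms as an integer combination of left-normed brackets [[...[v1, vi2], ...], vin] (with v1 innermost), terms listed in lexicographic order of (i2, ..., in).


equal; the common form is [[[v1, v2], v3], v4] - [[[v1, v2], v4], v3]

The first expression, normalized: [[[v1, v2], v3], v4] - [[[v1, v2], v4], v3]
The second expression, normalized: [[[v1, v2], v3], v4] - [[[v1, v2], v4], v3]
One common form — equal.


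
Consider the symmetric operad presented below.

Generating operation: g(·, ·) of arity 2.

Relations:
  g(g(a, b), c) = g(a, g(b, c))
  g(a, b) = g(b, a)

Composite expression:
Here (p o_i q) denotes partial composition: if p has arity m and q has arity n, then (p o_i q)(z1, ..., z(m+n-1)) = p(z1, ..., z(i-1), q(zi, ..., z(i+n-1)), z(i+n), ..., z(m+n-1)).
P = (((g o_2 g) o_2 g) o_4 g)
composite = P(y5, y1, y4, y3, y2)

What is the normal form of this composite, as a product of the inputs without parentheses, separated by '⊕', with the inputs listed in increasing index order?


Any arrangement under g is one operation, so sort the y-inputs.
g(y1, y4) reduces to y1 ⊕ y4
g(y3, y2) reduces to y3 ⊕ y2
g(g(y1, y4), g(y3, y2)) reduces to y1 ⊕ y4 ⊕ y3 ⊕ y2
g(y5, g(g(y1, y4), g(y3, y2))) reduces to y5 ⊕ y1 ⊕ y4 ⊕ y3 ⊕ y2
rearranged into index order: y1 ⊕ y2 ⊕ y3 ⊕ y4 ⊕ y5

y1 ⊕ y2 ⊕ y3 ⊕ y4 ⊕ y5


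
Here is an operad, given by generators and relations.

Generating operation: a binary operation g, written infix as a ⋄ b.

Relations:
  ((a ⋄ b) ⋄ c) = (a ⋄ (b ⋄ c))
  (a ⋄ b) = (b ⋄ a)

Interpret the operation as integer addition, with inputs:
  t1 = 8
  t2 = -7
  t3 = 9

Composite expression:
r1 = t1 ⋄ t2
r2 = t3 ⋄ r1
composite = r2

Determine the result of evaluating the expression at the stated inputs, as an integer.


10

(t1 ⋄ t2) = 1
(t3 ⋄ (t1 ⋄ t2)) = 10


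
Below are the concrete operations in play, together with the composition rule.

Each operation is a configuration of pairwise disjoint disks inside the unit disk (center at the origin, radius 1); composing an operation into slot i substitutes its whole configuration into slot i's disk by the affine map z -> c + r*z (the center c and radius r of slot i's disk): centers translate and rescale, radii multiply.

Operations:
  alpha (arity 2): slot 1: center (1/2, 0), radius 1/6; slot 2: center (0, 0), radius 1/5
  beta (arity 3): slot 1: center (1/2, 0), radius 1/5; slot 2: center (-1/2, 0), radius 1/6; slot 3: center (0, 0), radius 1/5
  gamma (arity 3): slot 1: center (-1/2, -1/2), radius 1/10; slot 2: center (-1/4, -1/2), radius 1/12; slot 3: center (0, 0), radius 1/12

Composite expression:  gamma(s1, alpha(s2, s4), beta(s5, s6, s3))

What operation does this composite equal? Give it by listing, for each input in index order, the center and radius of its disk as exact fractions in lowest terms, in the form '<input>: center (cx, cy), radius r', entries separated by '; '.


s1: center (-1/2, -1/2), radius 1/10; s2: center (-5/24, -1/2), radius 1/72; s3: center (0, 0), radius 1/60; s4: center (-1/4, -1/2), radius 1/60; s5: center (1/24, 0), radius 1/60; s6: center (-1/24, 0), radius 1/72


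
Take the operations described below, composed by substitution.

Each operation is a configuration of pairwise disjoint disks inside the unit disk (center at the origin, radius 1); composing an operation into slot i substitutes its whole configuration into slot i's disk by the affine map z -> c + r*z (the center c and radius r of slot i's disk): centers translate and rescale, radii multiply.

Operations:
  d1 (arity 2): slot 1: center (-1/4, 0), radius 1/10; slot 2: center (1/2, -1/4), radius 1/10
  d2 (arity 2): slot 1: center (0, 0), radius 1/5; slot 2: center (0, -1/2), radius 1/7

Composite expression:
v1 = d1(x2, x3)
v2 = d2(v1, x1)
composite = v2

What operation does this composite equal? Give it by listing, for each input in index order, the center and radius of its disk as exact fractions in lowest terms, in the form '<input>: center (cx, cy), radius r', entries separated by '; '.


x1: center (0, -1/2), radius 1/7; x2: center (-1/20, 0), radius 1/50; x3: center (1/10, -1/20), radius 1/50

Below d2, radii multiply path by path; the x-disk centers shift.
for x2, the 2-step affine chain lands on center (-1/20, 0), radius 1/50
for x3, the 2-step affine chain lands on center (1/10, -1/20), radius 1/50
for x1, the 1-step affine chain lands on center (0, -1/2), radius 1/7


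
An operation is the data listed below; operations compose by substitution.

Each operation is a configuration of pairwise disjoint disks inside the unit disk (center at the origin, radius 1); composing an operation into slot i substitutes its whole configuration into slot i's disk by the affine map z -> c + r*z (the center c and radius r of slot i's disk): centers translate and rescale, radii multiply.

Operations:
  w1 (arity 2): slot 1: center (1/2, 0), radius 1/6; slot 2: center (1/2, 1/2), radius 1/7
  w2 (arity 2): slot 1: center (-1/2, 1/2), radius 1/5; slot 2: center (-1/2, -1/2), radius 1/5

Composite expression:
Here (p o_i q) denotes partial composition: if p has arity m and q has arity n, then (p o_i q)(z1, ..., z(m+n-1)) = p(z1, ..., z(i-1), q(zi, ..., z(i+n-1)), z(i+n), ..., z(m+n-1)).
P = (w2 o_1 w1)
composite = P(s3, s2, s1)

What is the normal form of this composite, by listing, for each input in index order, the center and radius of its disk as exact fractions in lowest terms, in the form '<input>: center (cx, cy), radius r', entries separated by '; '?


Only the slot chain above each s matters under w2; compose those maps.
s3 passes through 2 substitutions, ending at center (-2/5, 1/2), radius 1/30
s2 passes through 2 substitutions, ending at center (-2/5, 3/5), radius 1/35
s1 passes through 1 substitution, ending at center (-1/2, -1/2), radius 1/5

s1: center (-1/2, -1/2), radius 1/5; s2: center (-2/5, 3/5), radius 1/35; s3: center (-2/5, 1/2), radius 1/30


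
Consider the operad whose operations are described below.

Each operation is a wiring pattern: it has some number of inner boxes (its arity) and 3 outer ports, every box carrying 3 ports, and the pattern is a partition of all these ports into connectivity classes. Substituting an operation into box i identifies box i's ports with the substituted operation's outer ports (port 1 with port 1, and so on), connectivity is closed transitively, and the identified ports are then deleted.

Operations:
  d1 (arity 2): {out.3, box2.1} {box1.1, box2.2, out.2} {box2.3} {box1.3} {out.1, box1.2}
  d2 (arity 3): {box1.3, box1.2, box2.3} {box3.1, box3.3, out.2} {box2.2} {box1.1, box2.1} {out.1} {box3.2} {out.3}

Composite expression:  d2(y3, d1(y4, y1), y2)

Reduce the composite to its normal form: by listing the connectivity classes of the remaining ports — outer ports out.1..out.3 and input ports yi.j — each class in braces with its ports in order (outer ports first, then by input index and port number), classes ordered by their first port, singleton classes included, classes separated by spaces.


{out.1} {out.2, y2.1, y2.3} {out.3} {y1.1, y3.2, y3.3} {y1.2, y4.1} {y1.3} {y2.2} {y3.1, y4.2} {y4.3}

Reachability decides: close wires over d2-identified ports.
stage d1: inputs (y4, y1), connectivity {out.1, y4.2} {out.2, y1.2, y4.1} {out.3, y1.1} {y1.3} {y4.3}, out.j its boundary
stage d2: inputs (y3, y4, y1, y2), connectivity {out.1} {out.2, y2.1, y2.3} {out.3} {y1.1, y3.2, y3.3} {y1.2, y4.1} {y1.3} {y2.2} {y3.1, y4.2} {y4.3}, out.j its boundary


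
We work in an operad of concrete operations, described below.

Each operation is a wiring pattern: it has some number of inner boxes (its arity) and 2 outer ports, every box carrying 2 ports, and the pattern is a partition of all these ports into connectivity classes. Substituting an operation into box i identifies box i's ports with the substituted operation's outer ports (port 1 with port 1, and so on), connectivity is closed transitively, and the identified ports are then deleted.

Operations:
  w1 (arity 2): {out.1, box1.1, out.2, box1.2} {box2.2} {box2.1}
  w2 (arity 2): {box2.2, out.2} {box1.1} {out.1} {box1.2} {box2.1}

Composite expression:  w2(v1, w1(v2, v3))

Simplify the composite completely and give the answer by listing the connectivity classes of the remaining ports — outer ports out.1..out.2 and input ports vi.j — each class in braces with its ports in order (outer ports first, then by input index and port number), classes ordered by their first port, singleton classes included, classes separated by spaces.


Reachability decides: close wires over w2-identified ports.
the subtree at w1 composes to {out.1, out.2, v2.1, v2.2} {v3.1} {v3.2} on (v2, v3); out.j = own outer ports
the subtree at w2 composes to {out.1} {out.2, v2.1, v2.2} {v1.1} {v1.2} {v3.1} {v3.2} on (v1, v2, v3); out.j = own outer ports

{out.1} {out.2, v2.1, v2.2} {v1.1} {v1.2} {v3.1} {v3.2}


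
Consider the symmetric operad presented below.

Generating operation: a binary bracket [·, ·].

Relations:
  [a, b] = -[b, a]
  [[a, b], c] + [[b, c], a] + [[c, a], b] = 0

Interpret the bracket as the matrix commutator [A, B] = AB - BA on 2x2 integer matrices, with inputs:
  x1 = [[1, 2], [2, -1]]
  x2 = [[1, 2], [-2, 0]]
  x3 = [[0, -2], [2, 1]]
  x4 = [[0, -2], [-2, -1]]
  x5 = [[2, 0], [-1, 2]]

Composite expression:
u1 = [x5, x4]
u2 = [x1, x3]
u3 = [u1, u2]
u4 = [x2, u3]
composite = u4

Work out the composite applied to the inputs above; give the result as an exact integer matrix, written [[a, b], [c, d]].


[[-64, 16], [48, 64]]

[x5, x4] = [[-2, 0], [-1, 2]]
[x1, x3] = [[8, -2], [-6, -8]]
[[x5, x4], [x1, x3]] = [[-2, 8], [-40, 2]]
[x2, [[x5, x4], [x1, x3]]] = [[-64, 16], [48, 64]]


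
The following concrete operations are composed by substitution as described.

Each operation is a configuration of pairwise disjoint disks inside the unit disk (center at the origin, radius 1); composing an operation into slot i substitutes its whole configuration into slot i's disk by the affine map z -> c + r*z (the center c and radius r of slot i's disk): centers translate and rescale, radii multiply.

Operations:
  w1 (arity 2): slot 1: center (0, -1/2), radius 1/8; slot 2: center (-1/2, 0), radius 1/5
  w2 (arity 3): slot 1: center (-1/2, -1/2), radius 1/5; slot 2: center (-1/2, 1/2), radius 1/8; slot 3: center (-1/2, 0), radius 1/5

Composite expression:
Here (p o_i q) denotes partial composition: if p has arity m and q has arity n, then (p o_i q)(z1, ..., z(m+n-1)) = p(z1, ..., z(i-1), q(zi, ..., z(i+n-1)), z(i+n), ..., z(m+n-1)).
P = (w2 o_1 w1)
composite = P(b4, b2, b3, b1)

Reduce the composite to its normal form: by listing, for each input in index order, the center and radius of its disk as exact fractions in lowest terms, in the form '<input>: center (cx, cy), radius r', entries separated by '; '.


Nesting under w2 composes maps z -> c + r*z down each b-path.
input b4: applying the 2 nested substitutions gives center (-1/2, -3/5), radius 1/40
input b2: applying the 2 nested substitutions gives center (-3/5, -1/2), radius 1/25
input b3: applying the 1 nested substitution gives center (-1/2, 1/2), radius 1/8
input b1: applying the 1 nested substitution gives center (-1/2, 0), radius 1/5

b1: center (-1/2, 0), radius 1/5; b2: center (-3/5, -1/2), radius 1/25; b3: center (-1/2, 1/2), radius 1/8; b4: center (-1/2, -3/5), radius 1/40


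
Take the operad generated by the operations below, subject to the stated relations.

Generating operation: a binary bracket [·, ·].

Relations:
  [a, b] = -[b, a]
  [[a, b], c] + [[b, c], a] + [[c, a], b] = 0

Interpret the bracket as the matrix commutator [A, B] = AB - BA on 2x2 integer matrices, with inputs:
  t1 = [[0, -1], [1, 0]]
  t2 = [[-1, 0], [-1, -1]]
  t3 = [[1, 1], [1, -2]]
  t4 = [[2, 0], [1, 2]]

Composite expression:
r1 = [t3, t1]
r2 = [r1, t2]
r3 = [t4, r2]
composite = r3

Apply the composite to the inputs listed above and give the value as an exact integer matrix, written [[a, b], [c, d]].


[[0, 0], [6, 0]]

[t3, t1] = [[2, -3], [-3, -2]]
[[t3, t1], t2] = [[3, 0], [4, -3]]
[t4, [[t3, t1], t2]] = [[0, 0], [6, 0]]


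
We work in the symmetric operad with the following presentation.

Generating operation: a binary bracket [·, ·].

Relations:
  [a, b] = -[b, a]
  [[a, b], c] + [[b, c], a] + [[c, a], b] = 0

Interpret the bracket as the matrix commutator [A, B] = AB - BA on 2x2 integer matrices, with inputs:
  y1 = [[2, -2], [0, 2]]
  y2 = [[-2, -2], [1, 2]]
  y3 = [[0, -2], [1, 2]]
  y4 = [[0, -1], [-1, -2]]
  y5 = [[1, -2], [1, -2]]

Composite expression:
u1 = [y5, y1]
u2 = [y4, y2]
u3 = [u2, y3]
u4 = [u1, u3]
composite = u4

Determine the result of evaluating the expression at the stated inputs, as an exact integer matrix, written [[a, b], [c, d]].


[[-12, -64], [-8, 12]]

[y5, y1] = [[2, -6], [0, -2]]
[y4, y2] = [[-3, -8], [2, 3]]
[[y4, y2], y3] = [[-4, -4], [2, 4]]
[[y5, y1], [[y4, y2], y3]] = [[-12, -64], [-8, 12]]


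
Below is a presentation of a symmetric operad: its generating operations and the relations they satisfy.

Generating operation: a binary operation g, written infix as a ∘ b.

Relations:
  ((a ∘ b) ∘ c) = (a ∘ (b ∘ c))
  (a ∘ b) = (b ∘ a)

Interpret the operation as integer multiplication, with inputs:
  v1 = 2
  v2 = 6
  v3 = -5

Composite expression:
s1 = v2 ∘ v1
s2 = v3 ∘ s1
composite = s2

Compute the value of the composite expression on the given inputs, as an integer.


(v2 ∘ v1) = 12
(v3 ∘ (v2 ∘ v1)) = -60

-60


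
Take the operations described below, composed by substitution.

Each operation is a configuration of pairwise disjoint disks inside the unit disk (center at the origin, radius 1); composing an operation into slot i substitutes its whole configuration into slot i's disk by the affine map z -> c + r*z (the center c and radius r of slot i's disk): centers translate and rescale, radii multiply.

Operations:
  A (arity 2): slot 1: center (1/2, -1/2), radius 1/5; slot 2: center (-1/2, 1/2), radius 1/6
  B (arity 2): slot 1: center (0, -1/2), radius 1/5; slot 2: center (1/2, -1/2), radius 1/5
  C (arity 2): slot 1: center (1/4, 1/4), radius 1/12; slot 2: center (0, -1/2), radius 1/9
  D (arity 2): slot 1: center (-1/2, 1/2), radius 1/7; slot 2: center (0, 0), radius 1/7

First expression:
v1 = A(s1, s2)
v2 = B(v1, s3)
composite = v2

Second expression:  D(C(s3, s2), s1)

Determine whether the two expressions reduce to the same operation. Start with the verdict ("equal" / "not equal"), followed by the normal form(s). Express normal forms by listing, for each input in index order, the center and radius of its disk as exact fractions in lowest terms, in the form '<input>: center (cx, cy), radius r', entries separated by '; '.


not equal: they reduce to s1: center (1/10, -3/5), radius 1/25; s2: center (-1/10, -2/5), radius 1/30; s3: center (1/2, -1/2), radius 1/5 and s1: center (0, 0), radius 1/7; s2: center (-1/2, 3/7), radius 1/63; s3: center (-13/28, 15/28), radius 1/84

Normal form of the first expression: s1: center (1/10, -3/5), radius 1/25; s2: center (-1/10, -2/5), radius 1/30; s3: center (1/2, -1/2), radius 1/5
Normal form of the second expression: s1: center (0, 0), radius 1/7; s2: center (-1/2, 3/7), radius 1/63; s3: center (-13/28, 15/28), radius 1/84
No match — not equal.


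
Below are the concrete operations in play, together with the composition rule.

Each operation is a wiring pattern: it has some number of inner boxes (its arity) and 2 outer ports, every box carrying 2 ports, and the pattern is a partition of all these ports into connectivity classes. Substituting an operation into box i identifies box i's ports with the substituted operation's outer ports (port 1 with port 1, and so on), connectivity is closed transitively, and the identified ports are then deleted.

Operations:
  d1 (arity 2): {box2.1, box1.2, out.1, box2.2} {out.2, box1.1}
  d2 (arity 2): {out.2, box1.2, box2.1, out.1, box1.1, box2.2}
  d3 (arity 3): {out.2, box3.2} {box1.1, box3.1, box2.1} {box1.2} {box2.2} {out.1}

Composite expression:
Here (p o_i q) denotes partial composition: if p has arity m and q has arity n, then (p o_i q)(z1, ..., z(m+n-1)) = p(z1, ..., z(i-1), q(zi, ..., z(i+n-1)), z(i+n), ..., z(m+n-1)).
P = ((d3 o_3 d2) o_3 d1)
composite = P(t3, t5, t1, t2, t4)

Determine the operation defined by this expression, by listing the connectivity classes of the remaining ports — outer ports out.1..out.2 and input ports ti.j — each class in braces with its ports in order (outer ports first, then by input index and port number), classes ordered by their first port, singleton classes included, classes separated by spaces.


{out.1} {out.2, t1.1, t1.2, t2.1, t2.2, t3.1, t4.1, t4.2, t5.1} {t3.2} {t5.2}

Connectivity passes through glued d3-boundaries; trace each wire chain.
through d1, on inputs (t1, t2): {out.1, t1.2, t2.1, t2.2} {out.2, t1.1} (out.j = stage outer ports)
through d2, on inputs (t1, t2, t4): {out.1, out.2, t1.1, t1.2, t2.1, t2.2, t4.1, t4.2} (out.j = stage outer ports)
through d3, on inputs (t3, t5, t1, t2, t4): {out.1} {out.2, t1.1, t1.2, t2.1, t2.2, t3.1, t4.1, t4.2, t5.1} {t3.2} {t5.2} (out.j = stage outer ports)


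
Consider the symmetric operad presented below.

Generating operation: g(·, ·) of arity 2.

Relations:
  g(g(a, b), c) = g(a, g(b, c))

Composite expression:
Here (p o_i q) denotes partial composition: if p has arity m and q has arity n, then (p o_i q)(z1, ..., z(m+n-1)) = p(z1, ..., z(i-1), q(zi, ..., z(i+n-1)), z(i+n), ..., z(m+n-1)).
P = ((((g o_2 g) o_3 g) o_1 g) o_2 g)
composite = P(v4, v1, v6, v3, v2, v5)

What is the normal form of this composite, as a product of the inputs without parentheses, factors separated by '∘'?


Associativity of g dissolves the nesting; only the v-input order survives.
g(v1, v6) spells out as v1 ∘ v6
g(v4, g(v1, v6)) spells out as v4 ∘ v1 ∘ v6
g(v2, v5) spells out as v2 ∘ v5
g(v3, g(v2, v5)) spells out as v3 ∘ v2 ∘ v5
g(g(v4, g(v1, v6)), g(v3, g(v2, v5))) spells out as v4 ∘ v1 ∘ v6 ∘ v3 ∘ v2 ∘ v5

v4 ∘ v1 ∘ v6 ∘ v3 ∘ v2 ∘ v5


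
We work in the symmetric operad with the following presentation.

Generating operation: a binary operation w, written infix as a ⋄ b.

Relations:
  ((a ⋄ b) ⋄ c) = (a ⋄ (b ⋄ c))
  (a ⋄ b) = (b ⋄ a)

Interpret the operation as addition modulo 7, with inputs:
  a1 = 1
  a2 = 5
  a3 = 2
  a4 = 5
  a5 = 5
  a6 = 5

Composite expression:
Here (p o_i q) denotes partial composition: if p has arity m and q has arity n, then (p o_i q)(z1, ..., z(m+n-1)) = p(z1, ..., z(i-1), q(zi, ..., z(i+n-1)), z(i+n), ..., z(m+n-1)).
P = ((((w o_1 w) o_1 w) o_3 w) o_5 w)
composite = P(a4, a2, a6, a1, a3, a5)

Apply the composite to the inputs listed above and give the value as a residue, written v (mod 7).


2 (mod 7)

(a4 ⋄ a2) = 3
(a6 ⋄ a1) = 6
((a4 ⋄ a2) ⋄ (a6 ⋄ a1)) = 2
(a3 ⋄ a5) = 0
(((a4 ⋄ a2) ⋄ (a6 ⋄ a1)) ⋄ (a3 ⋄ a5)) = 2


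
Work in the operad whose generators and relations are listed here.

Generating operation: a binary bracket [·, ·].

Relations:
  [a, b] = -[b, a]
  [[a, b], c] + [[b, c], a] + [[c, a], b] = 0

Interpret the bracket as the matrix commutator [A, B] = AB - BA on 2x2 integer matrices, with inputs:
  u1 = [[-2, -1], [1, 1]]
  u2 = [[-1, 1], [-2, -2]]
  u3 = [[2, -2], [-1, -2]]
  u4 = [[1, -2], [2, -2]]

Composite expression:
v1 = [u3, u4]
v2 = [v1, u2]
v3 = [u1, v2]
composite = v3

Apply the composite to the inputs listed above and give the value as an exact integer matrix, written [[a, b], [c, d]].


[[45, 60], [-75, -45]]


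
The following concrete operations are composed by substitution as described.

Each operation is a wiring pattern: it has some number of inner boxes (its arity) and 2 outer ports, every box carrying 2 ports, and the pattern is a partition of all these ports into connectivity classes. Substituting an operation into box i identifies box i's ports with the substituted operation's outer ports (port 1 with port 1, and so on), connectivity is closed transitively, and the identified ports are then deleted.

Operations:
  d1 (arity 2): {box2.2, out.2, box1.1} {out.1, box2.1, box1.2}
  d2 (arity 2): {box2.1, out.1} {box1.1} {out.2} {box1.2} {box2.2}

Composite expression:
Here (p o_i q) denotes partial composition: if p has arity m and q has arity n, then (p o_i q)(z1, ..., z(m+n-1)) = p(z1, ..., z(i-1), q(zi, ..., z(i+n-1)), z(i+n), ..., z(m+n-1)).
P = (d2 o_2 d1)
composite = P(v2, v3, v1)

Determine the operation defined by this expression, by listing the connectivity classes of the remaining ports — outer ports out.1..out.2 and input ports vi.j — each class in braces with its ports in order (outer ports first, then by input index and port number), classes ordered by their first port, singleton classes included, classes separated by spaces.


{out.1, v1.1, v3.2} {out.2} {v1.2, v3.1} {v2.1} {v2.2}

Connectivity passes through glued d2-boundaries; trace each wire chain.
after d1, the pattern on (v3, v1) reads {out.1, v1.1, v3.2} {out.2, v1.2, v3.1} (out.j = its outer ports)
after d2, the pattern on (v2, v3, v1) reads {out.1, v1.1, v3.2} {out.2} {v1.2, v3.1} {v2.1} {v2.2} (out.j = its outer ports)


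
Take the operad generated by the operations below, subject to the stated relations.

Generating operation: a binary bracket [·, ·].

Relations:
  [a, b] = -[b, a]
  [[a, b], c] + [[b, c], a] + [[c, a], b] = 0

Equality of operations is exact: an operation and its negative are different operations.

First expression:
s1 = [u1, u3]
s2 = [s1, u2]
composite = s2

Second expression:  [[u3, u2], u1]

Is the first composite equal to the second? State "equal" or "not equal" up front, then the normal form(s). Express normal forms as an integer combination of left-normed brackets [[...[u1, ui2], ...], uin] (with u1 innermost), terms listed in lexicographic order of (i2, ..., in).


not equal — first [[u1, u3], u2], second [[u1, u2], u3] - [[u1, u3], u2]

The first expression, normalized: [[u1, u3], u2]
The second expression, normalized: [[u1, u2], u3] - [[u1, u3], u2]
Different reductions; not equal.


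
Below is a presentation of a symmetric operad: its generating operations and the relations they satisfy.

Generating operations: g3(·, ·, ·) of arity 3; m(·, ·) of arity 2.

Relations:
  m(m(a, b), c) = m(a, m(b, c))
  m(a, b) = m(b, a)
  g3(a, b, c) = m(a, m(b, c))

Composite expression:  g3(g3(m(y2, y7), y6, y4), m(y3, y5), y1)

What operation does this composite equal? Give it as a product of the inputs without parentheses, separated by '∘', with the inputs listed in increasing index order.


Any arrangement under g3 is one operation, so sort the y-inputs.
m(y2, y7) unparenthesizes to y2 ∘ y7
g3(m(y2, y7), y6, y4) unparenthesizes to y2 ∘ y7 ∘ y6 ∘ y4
m(y3, y5) unparenthesizes to y3 ∘ y5
g3(g3(m(y2, y7), y6, y4), m(y3, y5), y1) unparenthesizes to y2 ∘ y7 ∘ y6 ∘ y4 ∘ y3 ∘ y5 ∘ y1
commutativity sorts the factors: y1 ∘ y2 ∘ y3 ∘ y4 ∘ y5 ∘ y6 ∘ y7

y1 ∘ y2 ∘ y3 ∘ y4 ∘ y5 ∘ y6 ∘ y7


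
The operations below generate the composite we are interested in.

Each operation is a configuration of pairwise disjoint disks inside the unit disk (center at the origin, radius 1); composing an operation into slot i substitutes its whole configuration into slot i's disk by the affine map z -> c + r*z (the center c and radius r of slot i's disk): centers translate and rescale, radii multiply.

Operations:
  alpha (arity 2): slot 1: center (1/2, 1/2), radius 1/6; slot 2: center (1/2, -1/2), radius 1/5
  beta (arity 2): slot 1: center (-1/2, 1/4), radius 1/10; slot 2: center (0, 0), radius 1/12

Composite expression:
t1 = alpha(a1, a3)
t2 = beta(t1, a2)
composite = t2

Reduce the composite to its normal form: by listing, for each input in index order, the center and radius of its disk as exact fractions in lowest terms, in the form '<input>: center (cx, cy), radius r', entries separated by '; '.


a1: center (-9/20, 3/10), radius 1/60; a2: center (0, 0), radius 1/12; a3: center (-9/20, 1/5), radius 1/50

Below beta, radii multiply path by path; the a-disk centers shift.
for a1, the 2-step affine chain lands on center (-9/20, 3/10), radius 1/60
for a3, the 2-step affine chain lands on center (-9/20, 1/5), radius 1/50
for a2, the 1-step affine chain lands on center (0, 0), radius 1/12


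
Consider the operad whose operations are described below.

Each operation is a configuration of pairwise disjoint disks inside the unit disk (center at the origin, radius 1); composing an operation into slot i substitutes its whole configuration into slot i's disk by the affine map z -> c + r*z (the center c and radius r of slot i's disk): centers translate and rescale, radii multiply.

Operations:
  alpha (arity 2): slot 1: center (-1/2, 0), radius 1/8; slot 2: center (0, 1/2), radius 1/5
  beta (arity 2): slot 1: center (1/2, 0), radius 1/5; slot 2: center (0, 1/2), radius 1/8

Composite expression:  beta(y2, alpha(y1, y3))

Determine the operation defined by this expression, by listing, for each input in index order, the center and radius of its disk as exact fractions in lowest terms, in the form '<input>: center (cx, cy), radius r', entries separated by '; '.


y1: center (-1/16, 1/2), radius 1/64; y2: center (1/2, 0), radius 1/5; y3: center (0, 9/16), radius 1/40
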